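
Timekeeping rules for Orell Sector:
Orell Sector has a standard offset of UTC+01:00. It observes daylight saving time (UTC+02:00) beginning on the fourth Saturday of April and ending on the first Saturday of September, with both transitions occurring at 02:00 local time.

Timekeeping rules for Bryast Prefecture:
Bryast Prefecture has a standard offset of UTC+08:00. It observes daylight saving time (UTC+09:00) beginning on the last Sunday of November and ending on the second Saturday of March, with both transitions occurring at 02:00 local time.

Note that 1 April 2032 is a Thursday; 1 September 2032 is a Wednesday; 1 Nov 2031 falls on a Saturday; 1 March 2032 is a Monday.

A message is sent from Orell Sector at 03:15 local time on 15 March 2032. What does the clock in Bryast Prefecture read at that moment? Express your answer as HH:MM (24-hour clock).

10:15

1 April 2032 is a Thursday, so the first Saturday is April 3 and the fourth is April 24.
1 September 2032 is a Wednesday, so the first Saturday is September 4.
Daylight saving runs 24 April – 4 September; 15 March 2032 is outside that window, so Orell Sector is on standard time at UTC+01:00.
03:15 Orell Sector − 1h = 02:15 UTC.
1 November 2031 is a Saturday, so Sundays fall on 2, 9, 16, 23, 30; the last is November 30.
1 March 2032 is a Monday, so the first Saturday is March 6 and the second is March 13.
At the standard offset (UTC+08:00), 02:15 UTC + 8h = 10:15 Bryast Prefecture standard time.
The standard-time date in Bryast Prefecture, 15 March 2032, is outside the daylight-saving period (30 November 2031 – 13 March 2032), so Bryast Prefecture is on standard time, UTC+08:00.
02:15 UTC + 8h = 10:15 Bryast Prefecture.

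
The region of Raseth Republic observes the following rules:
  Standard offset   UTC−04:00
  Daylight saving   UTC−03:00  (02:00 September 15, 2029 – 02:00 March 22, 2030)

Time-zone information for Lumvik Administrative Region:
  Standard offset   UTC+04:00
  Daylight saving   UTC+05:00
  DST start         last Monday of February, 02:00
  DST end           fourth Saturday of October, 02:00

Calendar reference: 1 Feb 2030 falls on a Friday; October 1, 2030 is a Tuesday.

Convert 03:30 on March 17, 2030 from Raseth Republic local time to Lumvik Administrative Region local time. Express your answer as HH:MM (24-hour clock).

11:30

Daylight saving runs 15 September 2029 – 22 March 2030; March 17, 2030 is inside that window, so Raseth Republic is at UTC−03:00.
03:30 Raseth Republic + 3h = 06:30 UTC.
1 February 2030 is a Friday, so Mondays fall on 4, 11, 18, 25; the last is February 25.
1 October 2030 is a Tuesday, so the first Saturday is October 5 and the fourth is October 26.
At the standard offset (UTC+04:00), 06:30 UTC + 4h = 10:30 Lumvik Administrative Region standard time.
The standard-time date in Lumvik Administrative Region, March 17, 2030, lies within the daylight-saving period (25 February – 26 October), so Lumvik Administrative Region is on daylight time, UTC+05:00.
06:30 UTC + 5h = 11:30 Lumvik Administrative Region.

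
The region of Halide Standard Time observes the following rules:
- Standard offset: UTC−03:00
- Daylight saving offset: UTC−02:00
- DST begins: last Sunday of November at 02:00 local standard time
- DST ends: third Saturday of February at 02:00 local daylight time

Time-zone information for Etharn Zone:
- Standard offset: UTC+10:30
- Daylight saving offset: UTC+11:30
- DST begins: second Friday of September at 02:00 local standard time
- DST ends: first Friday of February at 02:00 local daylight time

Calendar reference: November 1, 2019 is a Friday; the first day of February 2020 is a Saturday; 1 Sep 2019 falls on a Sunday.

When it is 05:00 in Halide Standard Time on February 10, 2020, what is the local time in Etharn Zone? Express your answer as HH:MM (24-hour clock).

17:30

1 November 2019 is a Friday, so Sundays fall on 3, 10, 17, 24; the last is November 24.
1 February 2020 is a Saturday, so the first Saturday is February 1 and the third is February 15.
February 10, 2020 lies within the daylight-saving period (24 November 2019 – 15 February 2020), so Halide Standard Time is on daylight time, UTC−02:00.
05:00 Halide Standard Time + 2h = 07:00 UTC.
1 September 2019 is a Sunday, so the first Friday is September 6 and the second is September 13.
1 February 2020 is a Saturday, so the first Friday is February 7.
At the standard offset (UTC+10:30), 07:00 UTC + 10h30m = 17:30 Etharn Zone standard time.
Daylight saving runs 13 September 2019 – 7 February 2020; the standard-time date in Etharn Zone, February 10, 2020, is outside that window, so Etharn Zone is on standard time at UTC+10:30.
07:00 UTC + 10h30m = 17:30 Etharn Zone.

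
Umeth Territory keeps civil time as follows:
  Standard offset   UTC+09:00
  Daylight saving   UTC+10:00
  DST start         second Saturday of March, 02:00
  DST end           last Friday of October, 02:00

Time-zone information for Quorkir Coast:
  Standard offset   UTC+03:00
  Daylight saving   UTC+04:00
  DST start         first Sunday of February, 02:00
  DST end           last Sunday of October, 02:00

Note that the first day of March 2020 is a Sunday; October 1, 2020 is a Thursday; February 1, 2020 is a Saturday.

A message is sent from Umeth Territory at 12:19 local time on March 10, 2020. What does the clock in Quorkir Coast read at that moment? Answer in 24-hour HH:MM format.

1 March 2020 is a Sunday, so the first Saturday is March 7 and the second is March 14.
1 October 2020 is a Thursday, so Fridays fall on 2, 9, 16, 23, 30; the last is October 30.
March 10, 2020 is outside the daylight-saving period (14 March – 30 October), so Umeth Territory is on standard time, UTC+09:00.
12:19 Umeth Territory − 9h = 03:19 UTC.
1 February 2020 is a Saturday, so the first Sunday is February 2.
1 October 2020 is a Thursday, so Sundays fall on 4, 11, 18, 25; the last is October 25.
At the standard offset (UTC+03:00), 03:19 UTC + 3h = 06:19 Quorkir Coast standard time.
The standard-time date in Quorkir Coast, March 10, 2020, lies within the daylight-saving period (2 February – 25 October), so Quorkir Coast is on daylight time, UTC+04:00.
03:19 UTC + 4h = 07:19 Quorkir Coast.

07:19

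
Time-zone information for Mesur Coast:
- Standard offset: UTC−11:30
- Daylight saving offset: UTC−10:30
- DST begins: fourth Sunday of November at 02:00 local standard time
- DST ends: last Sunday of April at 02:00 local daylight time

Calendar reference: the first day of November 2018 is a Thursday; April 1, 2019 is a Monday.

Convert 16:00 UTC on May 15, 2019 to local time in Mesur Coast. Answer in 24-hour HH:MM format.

04:30

1 November 2018 is a Thursday, so the first Sunday is November 4 and the fourth is November 25.
1 April 2019 is a Monday, so Sundays fall on 7, 14, 21, 28; the last is April 28.
At the standard offset (UTC−11:30), 16:00 UTC − 11h30m = 04:30 Mesur Coast standard time.
Daylight saving runs 25 November 2018 – 28 April 2019; the standard-time date in Mesur Coast, May 15, 2019, is outside that window, so Mesur Coast is on standard time at UTC−11:30.
16:00 UTC − 11h30m = 04:30 local.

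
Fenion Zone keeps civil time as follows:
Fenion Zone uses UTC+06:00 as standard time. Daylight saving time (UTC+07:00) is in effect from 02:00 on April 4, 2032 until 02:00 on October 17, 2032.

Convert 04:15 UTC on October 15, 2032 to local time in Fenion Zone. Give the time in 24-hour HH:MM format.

At the standard offset (UTC+06:00), 04:15 UTC + 6h = 10:15 Fenion Zone standard time.
The standard-time date in Fenion Zone, October 15, 2032, falls between 4 April and 17 October, so daylight saving is in effect and Fenion Zone is at UTC+07:00.
04:15 UTC + 7h = 11:15 local.

11:15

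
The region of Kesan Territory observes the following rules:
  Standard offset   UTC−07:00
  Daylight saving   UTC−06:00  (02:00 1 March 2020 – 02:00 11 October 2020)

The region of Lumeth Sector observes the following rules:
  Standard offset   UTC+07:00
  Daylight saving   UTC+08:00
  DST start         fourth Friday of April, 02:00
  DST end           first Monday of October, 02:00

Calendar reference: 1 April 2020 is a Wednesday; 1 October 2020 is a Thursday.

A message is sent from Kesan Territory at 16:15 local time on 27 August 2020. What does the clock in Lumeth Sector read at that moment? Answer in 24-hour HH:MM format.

06:15

27 August 2020 falls between 1 March and 11 October, so daylight saving is in effect and Kesan Territory is at UTC−06:00.
16:15 Kesan Territory + 6h = 22:15 UTC.
1 April 2020 is a Wednesday, so the first Friday is April 3 and the fourth is April 24.
1 October 2020 is a Thursday, so the first Monday is October 5.
At the standard offset (UTC+07:00), 22:15 UTC + 7h = 05:15 Lumeth Sector standard time (rolling into the next day, 28 August 2020).
The standard-time date in Lumeth Sector, 28 August 2020, lies within the daylight-saving period (24 April – 5 October), so Lumeth Sector is on daylight time, UTC+08:00.
22:15 UTC + 8h = 06:15 Lumeth Sector (rolling into the next day, 28 August 2020).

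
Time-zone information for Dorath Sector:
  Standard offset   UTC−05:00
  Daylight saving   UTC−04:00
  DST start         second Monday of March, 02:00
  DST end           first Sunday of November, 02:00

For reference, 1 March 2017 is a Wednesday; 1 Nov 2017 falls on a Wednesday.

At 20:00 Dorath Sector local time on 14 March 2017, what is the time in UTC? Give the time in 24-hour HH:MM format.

00:00

1 March 2017 is a Wednesday, so the first Monday is March 6 and the second is March 13.
1 November 2017 is a Wednesday, so the first Sunday is November 5.
14 March 2017 lies within the daylight-saving period (13 March – 5 November), so Dorath Sector is on daylight time, UTC−04:00.
20:00 local + 4h = 00:00 UTC (rolling into the next day, 15 March 2017).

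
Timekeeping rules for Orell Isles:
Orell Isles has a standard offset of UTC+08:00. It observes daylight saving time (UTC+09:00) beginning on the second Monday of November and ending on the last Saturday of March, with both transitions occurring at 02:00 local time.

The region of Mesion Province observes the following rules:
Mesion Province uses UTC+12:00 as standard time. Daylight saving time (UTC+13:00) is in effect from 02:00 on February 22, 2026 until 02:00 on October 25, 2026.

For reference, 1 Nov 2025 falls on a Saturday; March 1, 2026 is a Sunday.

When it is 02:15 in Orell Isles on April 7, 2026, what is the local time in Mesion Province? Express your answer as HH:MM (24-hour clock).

1 November 2025 is a Saturday, so the first Monday is November 3 and the second is November 10.
1 March 2026 is a Sunday, so Saturdays fall on 7, 14, 21, 28; the last is March 28.
April 7, 2026 does not fall between 10 November 2025 and 28 March 2026, so daylight saving is not in effect and Orell Isles is at UTC+08:00.
02:15 Orell Isles − 8h = 18:15 UTC (rolling into the previous day, 6 April 2026).
At the standard offset (UTC+12:00), 18:15 UTC + 12h = 06:15 Mesion Province standard time (rolling into the next day, 7 April 2026).
The standard-time date in Mesion Province, April 7, 2026, lies within the daylight-saving period (22 February – 25 October), so Mesion Province is on daylight time, UTC+13:00.
18:15 UTC + 13h = 07:15 Mesion Province (rolling into the next day, 7 April 2026).

07:15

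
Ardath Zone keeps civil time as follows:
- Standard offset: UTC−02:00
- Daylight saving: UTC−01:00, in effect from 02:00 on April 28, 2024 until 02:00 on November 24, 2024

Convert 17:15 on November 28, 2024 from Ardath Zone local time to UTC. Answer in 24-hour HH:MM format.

19:15

November 28, 2024 does not fall between 28 April and 24 November, so daylight saving is not in effect and Ardath Zone is at UTC−02:00.
17:15 local + 2h = 19:15 UTC.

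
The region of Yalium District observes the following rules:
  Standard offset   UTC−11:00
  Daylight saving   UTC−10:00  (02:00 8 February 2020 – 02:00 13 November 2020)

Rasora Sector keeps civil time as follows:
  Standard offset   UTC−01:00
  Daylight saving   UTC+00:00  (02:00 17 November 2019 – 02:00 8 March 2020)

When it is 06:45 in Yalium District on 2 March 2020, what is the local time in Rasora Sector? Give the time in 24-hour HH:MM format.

16:45

2 March 2020 falls between 8 February and 13 November, so daylight saving is in effect and Yalium District is at UTC−10:00.
06:45 Yalium District + 10h = 16:45 UTC.
At the standard offset (UTC−01:00), 16:45 UTC − 1h = 15:45 Rasora Sector standard time.
The standard-time date in Rasora Sector, 2 March 2020, lies within the daylight-saving period (17 November 2019 – 8 March 2020), so Rasora Sector is on daylight time, UTC+00:00.
16:45 UTC + 0h = 16:45 Rasora Sector.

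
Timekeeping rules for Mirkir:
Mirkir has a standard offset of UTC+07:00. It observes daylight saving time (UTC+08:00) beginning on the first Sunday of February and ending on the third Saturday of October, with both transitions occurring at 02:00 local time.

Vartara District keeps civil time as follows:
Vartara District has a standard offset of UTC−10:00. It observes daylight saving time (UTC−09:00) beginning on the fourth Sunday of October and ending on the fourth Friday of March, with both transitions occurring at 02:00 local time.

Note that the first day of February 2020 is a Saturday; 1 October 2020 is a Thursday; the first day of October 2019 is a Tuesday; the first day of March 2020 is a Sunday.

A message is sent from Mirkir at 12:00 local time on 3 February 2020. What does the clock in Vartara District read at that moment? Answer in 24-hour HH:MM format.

1 February 2020 is a Saturday, so the first Sunday is February 2.
1 October 2020 is a Thursday, so the first Saturday is October 3 and the third is October 17.
3 February 2020 lies within the daylight-saving period (2 February – 17 October), so Mirkir is on daylight time, UTC+08:00.
12:00 Mirkir − 8h = 04:00 UTC.
1 October 2019 is a Tuesday, so the first Sunday is October 6 and the fourth is October 27.
1 March 2020 is a Sunday, so the first Friday is March 6 and the fourth is March 27.
At the standard offset (UTC−10:00), 04:00 UTC − 10h = 18:00 Vartara District standard time (rolling into the previous day, 2 February 2020).
Daylight saving runs 27 October 2019 – 27 March 2020; the standard-time date in Vartara District, 2 February 2020, is inside that window, so Vartara District is at UTC−09:00.
04:00 UTC − 9h = 19:00 Vartara District (rolling into the previous day, 2 February 2020).

19:00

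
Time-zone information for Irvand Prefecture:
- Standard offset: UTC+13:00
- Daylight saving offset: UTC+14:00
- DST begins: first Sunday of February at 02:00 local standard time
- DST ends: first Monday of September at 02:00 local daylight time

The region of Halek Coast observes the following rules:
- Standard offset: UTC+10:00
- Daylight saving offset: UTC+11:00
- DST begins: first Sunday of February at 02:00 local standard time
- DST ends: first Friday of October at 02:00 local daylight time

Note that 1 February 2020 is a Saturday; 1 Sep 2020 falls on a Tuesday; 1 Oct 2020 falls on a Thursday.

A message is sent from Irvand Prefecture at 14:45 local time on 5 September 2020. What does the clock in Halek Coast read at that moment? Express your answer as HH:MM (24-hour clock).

11:45

1 February 2020 is a Saturday, so the first Sunday is February 2.
1 September 2020 is a Tuesday, so the first Monday is September 7.
Daylight saving runs 2 February – 7 September; 5 September 2020 is inside that window, so Irvand Prefecture is at UTC+14:00.
14:45 Irvand Prefecture − 14h = 00:45 UTC.
1 February 2020 is a Saturday, so the first Sunday is February 2.
1 October 2020 is a Thursday, so the first Friday is October 2.
At the standard offset (UTC+10:00), 00:45 UTC + 10h = 10:45 Halek Coast standard time.
The standard-time date in Halek Coast, 5 September 2020, lies within the daylight-saving period (2 February – 2 October), so Halek Coast is on daylight time, UTC+11:00.
00:45 UTC + 11h = 11:45 Halek Coast.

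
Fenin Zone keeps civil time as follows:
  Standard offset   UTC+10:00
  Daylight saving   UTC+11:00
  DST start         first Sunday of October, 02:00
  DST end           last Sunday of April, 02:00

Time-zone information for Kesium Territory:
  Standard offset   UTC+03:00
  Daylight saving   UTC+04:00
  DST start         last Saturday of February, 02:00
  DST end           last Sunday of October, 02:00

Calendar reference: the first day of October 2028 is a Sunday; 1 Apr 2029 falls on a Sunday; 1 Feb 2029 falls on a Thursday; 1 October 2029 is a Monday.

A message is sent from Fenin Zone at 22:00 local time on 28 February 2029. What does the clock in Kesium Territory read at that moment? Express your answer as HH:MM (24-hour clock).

15:00

1 October 2028 is a Sunday, so the first Sunday is October 1.
1 April 2029 is a Sunday, so Sundays fall on 1, 8, 15, 22, 29; the last is April 29.
28 February 2029 lies within the daylight-saving period (1 October 2028 – 29 April 2029), so Fenin Zone is on daylight time, UTC+11:00.
22:00 Fenin Zone − 11h = 11:00 UTC.
1 February 2029 is a Thursday, so Saturdays fall on 3, 10, 17, 24; the last is February 24.
1 October 2029 is a Monday, so Sundays fall on 7, 14, 21, 28; the last is October 28.
At the standard offset (UTC+03:00), 11:00 UTC + 3h = 14:00 Kesium Territory standard time.
The standard-time date in Kesium Territory, 28 February 2029, lies within the daylight-saving period (24 February – 28 October), so Kesium Territory is on daylight time, UTC+04:00.
11:00 UTC + 4h = 15:00 Kesium Territory.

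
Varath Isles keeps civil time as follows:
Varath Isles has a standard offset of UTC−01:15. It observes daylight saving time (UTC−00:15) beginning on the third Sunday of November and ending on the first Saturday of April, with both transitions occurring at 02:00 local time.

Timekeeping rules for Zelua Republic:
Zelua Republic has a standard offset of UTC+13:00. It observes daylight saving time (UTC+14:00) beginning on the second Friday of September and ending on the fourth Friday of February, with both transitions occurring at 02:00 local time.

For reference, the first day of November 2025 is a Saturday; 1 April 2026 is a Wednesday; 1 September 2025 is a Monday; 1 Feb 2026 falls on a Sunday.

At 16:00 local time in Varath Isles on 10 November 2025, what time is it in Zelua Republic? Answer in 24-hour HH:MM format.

1 November 2025 is a Saturday, so the first Sunday is November 2 and the third is November 16.
1 April 2026 is a Wednesday, so the first Saturday is April 4.
10 November 2025 is outside the daylight-saving period (16 November 2025 – 4 April 2026), so Varath Isles is on standard time, UTC−01:15.
16:00 Varath Isles + 1h15m = 17:15 UTC.
1 September 2025 is a Monday, so the first Friday is September 5 and the second is September 12.
1 February 2026 is a Sunday, so the first Friday is February 6 and the fourth is February 27.
At the standard offset (UTC+13:00), 17:15 UTC + 13h = 06:15 Zelua Republic standard time (rolling into the next day, 11 November 2025).
Daylight saving runs 12 September 2025 – 27 February 2026; the standard-time date in Zelua Republic, 11 November 2025, is inside that window, so Zelua Republic is at UTC+14:00.
17:15 UTC + 14h = 07:15 Zelua Republic (rolling into the next day, 11 November 2025).

07:15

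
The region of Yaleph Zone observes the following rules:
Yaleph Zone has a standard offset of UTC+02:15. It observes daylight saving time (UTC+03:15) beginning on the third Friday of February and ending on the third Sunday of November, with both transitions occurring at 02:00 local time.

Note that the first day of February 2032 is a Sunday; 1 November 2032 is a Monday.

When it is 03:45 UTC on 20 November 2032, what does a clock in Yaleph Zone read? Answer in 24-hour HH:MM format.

07:00

1 February 2032 is a Sunday, so the first Friday is February 6 and the third is February 20.
1 November 2032 is a Monday, so the first Sunday is November 7 and the third is November 21.
At the standard offset (UTC+02:15), 03:45 UTC + 2h15m = 06:00 Yaleph Zone standard time.
The standard-time date in Yaleph Zone, 20 November 2032, falls between 20 February and 21 November, so daylight saving is in effect and Yaleph Zone is at UTC+03:15.
03:45 UTC + 3h15m = 07:00 local.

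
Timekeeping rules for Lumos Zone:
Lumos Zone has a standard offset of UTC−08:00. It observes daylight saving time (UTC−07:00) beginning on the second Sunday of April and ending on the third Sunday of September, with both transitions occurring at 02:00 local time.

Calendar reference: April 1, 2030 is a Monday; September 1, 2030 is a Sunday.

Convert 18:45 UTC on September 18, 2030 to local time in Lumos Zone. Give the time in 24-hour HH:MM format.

10:45

1 April 2030 is a Monday, so the first Sunday is April 7 and the second is April 14.
1 September 2030 is a Sunday, so the first Sunday is September 1 and the third is September 15.
At the standard offset (UTC−08:00), 18:45 UTC − 8h = 10:45 Lumos Zone standard time.
The standard-time date in Lumos Zone, September 18, 2030, does not fall between 14 April and 15 September, so daylight saving is not in effect and Lumos Zone is at UTC−08:00.
18:45 UTC − 8h = 10:45 local.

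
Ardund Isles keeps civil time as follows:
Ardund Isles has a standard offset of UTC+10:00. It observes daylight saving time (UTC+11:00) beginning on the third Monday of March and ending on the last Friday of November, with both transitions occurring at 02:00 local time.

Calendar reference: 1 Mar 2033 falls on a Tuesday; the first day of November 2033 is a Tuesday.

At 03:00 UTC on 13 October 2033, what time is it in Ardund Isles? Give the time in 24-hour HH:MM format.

14:00

1 March 2033 is a Tuesday, so the first Monday is March 7 and the third is March 21.
1 November 2033 is a Tuesday, so Fridays fall on 4, 11, 18, 25; the last is November 25.
At the standard offset (UTC+10:00), 03:00 UTC + 10h = 13:00 Ardund Isles standard time.
Daylight saving runs 21 March – 25 November; the standard-time date in Ardund Isles, 13 October 2033, is inside that window, so Ardund Isles is at UTC+11:00.
03:00 UTC + 11h = 14:00 local.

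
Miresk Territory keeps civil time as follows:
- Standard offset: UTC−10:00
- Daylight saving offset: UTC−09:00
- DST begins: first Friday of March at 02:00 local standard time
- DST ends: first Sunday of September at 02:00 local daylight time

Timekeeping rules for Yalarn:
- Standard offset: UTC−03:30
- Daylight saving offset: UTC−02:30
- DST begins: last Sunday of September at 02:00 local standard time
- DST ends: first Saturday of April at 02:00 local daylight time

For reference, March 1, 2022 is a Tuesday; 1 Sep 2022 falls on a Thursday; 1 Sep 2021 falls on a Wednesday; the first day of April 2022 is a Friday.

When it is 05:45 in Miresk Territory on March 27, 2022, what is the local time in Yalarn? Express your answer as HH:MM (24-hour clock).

1 March 2022 is a Tuesday, so the first Friday is March 4.
1 September 2022 is a Thursday, so the first Sunday is September 4.
March 27, 2022 lies within the daylight-saving period (4 March – 4 September), so Miresk Territory is on daylight time, UTC−09:00.
05:45 Miresk Territory + 9h = 14:45 UTC.
1 September 2021 is a Wednesday, so Sundays fall on 5, 12, 19, 26; the last is September 26.
1 April 2022 is a Friday, so the first Saturday is April 2.
At the standard offset (UTC−03:30), 14:45 UTC − 3h30m = 11:15 Yalarn standard time.
The standard-time date in Yalarn, March 27, 2022, lies within the daylight-saving period (26 September 2021 – 2 April 2022), so Yalarn is on daylight time, UTC−02:30.
14:45 UTC − 2h30m = 12:15 Yalarn.

12:15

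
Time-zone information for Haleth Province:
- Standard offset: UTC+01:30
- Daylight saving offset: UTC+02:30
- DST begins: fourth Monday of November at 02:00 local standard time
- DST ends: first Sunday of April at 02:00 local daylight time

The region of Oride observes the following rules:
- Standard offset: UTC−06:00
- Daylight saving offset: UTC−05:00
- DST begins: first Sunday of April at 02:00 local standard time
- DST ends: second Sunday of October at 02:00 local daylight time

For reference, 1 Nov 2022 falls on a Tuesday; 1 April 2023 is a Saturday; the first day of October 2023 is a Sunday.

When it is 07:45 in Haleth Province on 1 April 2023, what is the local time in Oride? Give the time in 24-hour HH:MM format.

23:15

1 November 2022 is a Tuesday, so the first Monday is November 7 and the fourth is November 28.
1 April 2023 is a Saturday, so the first Sunday is April 2.
1 April 2023 falls between 28 November 2022 and 2 April 2023, so daylight saving is in effect and Haleth Province is at UTC+02:30.
07:45 Haleth Province − 2h30m = 05:15 UTC.
1 April 2023 is a Saturday, so the first Sunday is April 2.
1 October 2023 is a Sunday, so the first Sunday is October 1 and the second is October 8.
At the standard offset (UTC−06:00), 05:15 UTC − 6h = 23:15 Oride standard time (rolling into the previous day, 31 March 2023).
The standard-time date in Oride, 31 March 2023, is outside the daylight-saving period (2 April – 8 October), so Oride is on standard time, UTC−06:00.
05:15 UTC − 6h = 23:15 Oride (rolling into the previous day, 31 March 2023).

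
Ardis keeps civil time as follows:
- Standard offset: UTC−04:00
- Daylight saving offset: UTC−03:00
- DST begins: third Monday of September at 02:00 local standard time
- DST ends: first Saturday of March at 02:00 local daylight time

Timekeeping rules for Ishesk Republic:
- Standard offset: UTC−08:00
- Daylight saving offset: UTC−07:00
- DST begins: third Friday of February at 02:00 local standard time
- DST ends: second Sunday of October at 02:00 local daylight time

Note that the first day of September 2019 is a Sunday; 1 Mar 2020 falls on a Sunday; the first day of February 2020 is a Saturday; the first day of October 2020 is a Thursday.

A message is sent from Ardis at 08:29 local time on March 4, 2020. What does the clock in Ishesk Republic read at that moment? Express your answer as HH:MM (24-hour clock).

04:29

1 September 2019 is a Sunday, so the first Monday is September 2 and the third is September 16.
1 March 2020 is a Sunday, so the first Saturday is March 7.
March 4, 2020 falls between 16 September 2019 and 7 March 2020, so daylight saving is in effect and Ardis is at UTC−03:00.
08:29 Ardis + 3h = 11:29 UTC.
1 February 2020 is a Saturday, so the first Friday is February 7 and the third is February 21.
1 October 2020 is a Thursday, so the first Sunday is October 4 and the second is October 11.
At the standard offset (UTC−08:00), 11:29 UTC − 8h = 03:29 Ishesk Republic standard time.
Daylight saving runs 21 February – 11 October; the standard-time date in Ishesk Republic, March 4, 2020, is inside that window, so Ishesk Republic is at UTC−07:00.
11:29 UTC − 7h = 04:29 Ishesk Republic.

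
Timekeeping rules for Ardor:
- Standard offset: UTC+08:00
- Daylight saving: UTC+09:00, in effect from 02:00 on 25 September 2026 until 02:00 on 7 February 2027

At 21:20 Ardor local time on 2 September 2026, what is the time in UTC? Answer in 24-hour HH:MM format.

13:20

Daylight saving runs 25 September 2026 – 7 February 2027; 2 September 2026 is outside that window, so Ardor is on standard time at UTC+08:00.
21:20 local − 8h = 13:20 UTC.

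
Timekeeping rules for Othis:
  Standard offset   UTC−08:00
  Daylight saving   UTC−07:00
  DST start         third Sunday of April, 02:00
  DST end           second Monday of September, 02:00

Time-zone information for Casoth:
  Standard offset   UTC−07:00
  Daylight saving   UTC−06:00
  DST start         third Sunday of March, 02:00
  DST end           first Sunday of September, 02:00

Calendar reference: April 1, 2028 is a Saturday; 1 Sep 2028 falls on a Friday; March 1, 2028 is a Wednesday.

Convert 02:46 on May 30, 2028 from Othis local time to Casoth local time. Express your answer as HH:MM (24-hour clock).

1 April 2028 is a Saturday, so the first Sunday is April 2 and the third is April 16.
1 September 2028 is a Friday, so the first Monday is September 4 and the second is September 11.
Daylight saving runs 16 April – 11 September; May 30, 2028 is inside that window, so Othis is at UTC−07:00.
02:46 Othis + 7h = 09:46 UTC.
1 March 2028 is a Wednesday, so the first Sunday is March 5 and the third is March 19.
1 September 2028 is a Friday, so the first Sunday is September 3.
At the standard offset (UTC−07:00), 09:46 UTC − 7h = 02:46 Casoth standard time.
The standard-time date in Casoth, May 30, 2028, lies within the daylight-saving period (19 March – 3 September), so Casoth is on daylight time, UTC−06:00.
09:46 UTC − 6h = 03:46 Casoth.

03:46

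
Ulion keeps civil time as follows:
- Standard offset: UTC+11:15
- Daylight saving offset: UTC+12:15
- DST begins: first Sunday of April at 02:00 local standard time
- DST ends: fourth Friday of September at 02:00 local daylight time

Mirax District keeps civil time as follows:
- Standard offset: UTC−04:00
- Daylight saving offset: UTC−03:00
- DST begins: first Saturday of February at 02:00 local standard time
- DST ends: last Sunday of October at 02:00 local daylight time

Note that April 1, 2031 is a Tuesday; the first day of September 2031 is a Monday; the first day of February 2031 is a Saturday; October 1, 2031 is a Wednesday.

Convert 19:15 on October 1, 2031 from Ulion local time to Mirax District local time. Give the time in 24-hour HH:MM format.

1 April 2031 is a Tuesday, so the first Sunday is April 6.
1 September 2031 is a Monday, so the first Friday is September 5 and the fourth is September 26.
October 1, 2031 does not fall between 6 April and 26 September, so daylight saving is not in effect and Ulion is at UTC+11:15.
19:15 Ulion − 11h15m = 08:00 UTC.
1 February 2031 is a Saturday, so the first Saturday is February 1.
1 October 2031 is a Wednesday, so Sundays fall on 5, 12, 19, 26; the last is October 26.
At the standard offset (UTC−04:00), 08:00 UTC − 4h = 04:00 Mirax District standard time.
The standard-time date in Mirax District, October 1, 2031, lies within the daylight-saving period (1 February – 26 October), so Mirax District is on daylight time, UTC−03:00.
08:00 UTC − 3h = 05:00 Mirax District.

05:00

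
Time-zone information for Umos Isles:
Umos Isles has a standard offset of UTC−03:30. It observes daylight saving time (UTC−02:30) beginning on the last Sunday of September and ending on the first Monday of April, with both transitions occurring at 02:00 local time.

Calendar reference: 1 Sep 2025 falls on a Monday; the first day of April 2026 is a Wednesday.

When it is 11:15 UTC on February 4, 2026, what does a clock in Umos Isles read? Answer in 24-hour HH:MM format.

1 September 2025 is a Monday, so Sundays fall on 7, 14, 21, 28; the last is September 28.
1 April 2026 is a Wednesday, so the first Monday is April 6.
At the standard offset (UTC−03:30), 11:15 UTC − 3h30m = 07:45 Umos Isles standard time.
The standard-time date in Umos Isles, February 4, 2026, falls between 28 September 2025 and 6 April 2026, so daylight saving is in effect and Umos Isles is at UTC−02:30.
11:15 UTC − 2h30m = 08:45 local.

08:45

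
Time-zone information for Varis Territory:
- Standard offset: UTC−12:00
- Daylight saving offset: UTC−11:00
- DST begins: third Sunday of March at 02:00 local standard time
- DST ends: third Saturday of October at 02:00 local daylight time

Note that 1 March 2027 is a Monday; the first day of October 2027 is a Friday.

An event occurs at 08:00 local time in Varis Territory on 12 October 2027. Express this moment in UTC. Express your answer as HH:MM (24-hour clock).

19:00

1 March 2027 is a Monday, so the first Sunday is March 7 and the third is March 21.
1 October 2027 is a Friday, so the first Saturday is October 2 and the third is October 16.
Daylight saving runs 21 March – 16 October; 12 October 2027 is inside that window, so Varis Territory is at UTC−11:00.
08:00 local + 11h = 19:00 UTC.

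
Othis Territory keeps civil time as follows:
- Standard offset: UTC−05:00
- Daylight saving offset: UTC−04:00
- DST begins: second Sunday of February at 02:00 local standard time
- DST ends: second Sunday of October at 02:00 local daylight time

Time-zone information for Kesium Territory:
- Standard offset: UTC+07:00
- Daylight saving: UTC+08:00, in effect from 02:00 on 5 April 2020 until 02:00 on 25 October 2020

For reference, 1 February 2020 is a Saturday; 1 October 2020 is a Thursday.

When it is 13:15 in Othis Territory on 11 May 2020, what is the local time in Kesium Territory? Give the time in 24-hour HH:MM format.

01:15

1 February 2020 is a Saturday, so the first Sunday is February 2 and the second is February 9.
1 October 2020 is a Thursday, so the first Sunday is October 4 and the second is October 11.
11 May 2020 lies within the daylight-saving period (9 February – 11 October), so Othis Territory is on daylight time, UTC−04:00.
13:15 Othis Territory + 4h = 17:15 UTC.
At the standard offset (UTC+07:00), 17:15 UTC + 7h = 00:15 Kesium Territory standard time (rolling into the next day, 12 May 2020).
The standard-time date in Kesium Territory, 12 May 2020, lies within the daylight-saving period (5 April – 25 October), so Kesium Territory is on daylight time, UTC+08:00.
17:15 UTC + 8h = 01:15 Kesium Territory (rolling into the next day, 12 May 2020).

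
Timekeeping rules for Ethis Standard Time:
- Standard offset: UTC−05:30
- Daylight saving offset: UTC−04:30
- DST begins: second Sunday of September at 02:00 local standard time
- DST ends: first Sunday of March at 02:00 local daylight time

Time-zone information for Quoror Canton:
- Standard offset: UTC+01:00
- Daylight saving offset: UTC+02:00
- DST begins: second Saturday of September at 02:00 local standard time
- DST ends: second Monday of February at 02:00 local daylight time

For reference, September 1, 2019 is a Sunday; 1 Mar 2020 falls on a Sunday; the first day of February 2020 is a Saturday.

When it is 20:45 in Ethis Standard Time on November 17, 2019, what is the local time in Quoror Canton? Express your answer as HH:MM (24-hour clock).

1 September 2019 is a Sunday, so the first Sunday is September 1 and the second is September 8.
1 March 2020 is a Sunday, so the first Sunday is March 1.
November 17, 2019 lies within the daylight-saving period (8 September 2019 – 1 March 2020), so Ethis Standard Time is on daylight time, UTC−04:30.
20:45 Ethis Standard Time + 4h30m = 01:15 UTC (rolling into the next day, 18 November 2019).
1 September 2019 is a Sunday, so the first Saturday is September 7 and the second is September 14.
1 February 2020 is a Saturday, so the first Monday is February 3 and the second is February 10.
At the standard offset (UTC+01:00), 01:15 UTC + 1h = 02:15 Quoror Canton standard time.
The standard-time date in Quoror Canton, November 18, 2019, lies within the daylight-saving period (14 September 2019 – 10 February 2020), so Quoror Canton is on daylight time, UTC+02:00.
01:15 UTC + 2h = 03:15 Quoror Canton.

03:15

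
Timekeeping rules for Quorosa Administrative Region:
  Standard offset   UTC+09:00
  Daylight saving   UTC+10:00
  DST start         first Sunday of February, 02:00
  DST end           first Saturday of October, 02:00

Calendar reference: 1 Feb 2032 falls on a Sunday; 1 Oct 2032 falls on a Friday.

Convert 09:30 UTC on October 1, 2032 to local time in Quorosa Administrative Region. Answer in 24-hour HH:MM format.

19:30

1 February 2032 is a Sunday, so the first Sunday is February 1.
1 October 2032 is a Friday, so the first Saturday is October 2.
At the standard offset (UTC+09:00), 09:30 UTC + 9h = 18:30 Quorosa Administrative Region standard time.
The standard-time date in Quorosa Administrative Region, October 1, 2032, lies within the daylight-saving period (1 February – 2 October), so Quorosa Administrative Region is on daylight time, UTC+10:00.
09:30 UTC + 10h = 19:30 local.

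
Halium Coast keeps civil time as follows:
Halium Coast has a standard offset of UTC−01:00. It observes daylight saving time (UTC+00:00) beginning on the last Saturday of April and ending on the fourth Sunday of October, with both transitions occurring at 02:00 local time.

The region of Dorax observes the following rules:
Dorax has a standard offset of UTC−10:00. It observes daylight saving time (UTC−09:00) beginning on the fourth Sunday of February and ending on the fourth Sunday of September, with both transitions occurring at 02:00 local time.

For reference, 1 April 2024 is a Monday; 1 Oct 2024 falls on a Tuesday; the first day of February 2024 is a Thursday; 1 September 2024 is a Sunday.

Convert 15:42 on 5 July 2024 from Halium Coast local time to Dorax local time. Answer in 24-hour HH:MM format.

1 April 2024 is a Monday, so Saturdays fall on 6, 13, 20, 27; the last is April 27.
1 October 2024 is a Tuesday, so the first Sunday is October 6 and the fourth is October 27.
5 July 2024 lies within the daylight-saving period (27 April – 27 October), so Halium Coast is on daylight time, UTC+00:00.
15:42 Halium Coast − 0h = 15:42 UTC.
1 February 2024 is a Thursday, so the first Sunday is February 4 and the fourth is February 25.
1 September 2024 is a Sunday, so the first Sunday is September 1 and the fourth is September 22.
At the standard offset (UTC−10:00), 15:42 UTC − 10h = 05:42 Dorax standard time.
The standard-time date in Dorax, 5 July 2024, lies within the daylight-saving period (25 February – 22 September), so Dorax is on daylight time, UTC−09:00.
15:42 UTC − 9h = 06:42 Dorax.

06:42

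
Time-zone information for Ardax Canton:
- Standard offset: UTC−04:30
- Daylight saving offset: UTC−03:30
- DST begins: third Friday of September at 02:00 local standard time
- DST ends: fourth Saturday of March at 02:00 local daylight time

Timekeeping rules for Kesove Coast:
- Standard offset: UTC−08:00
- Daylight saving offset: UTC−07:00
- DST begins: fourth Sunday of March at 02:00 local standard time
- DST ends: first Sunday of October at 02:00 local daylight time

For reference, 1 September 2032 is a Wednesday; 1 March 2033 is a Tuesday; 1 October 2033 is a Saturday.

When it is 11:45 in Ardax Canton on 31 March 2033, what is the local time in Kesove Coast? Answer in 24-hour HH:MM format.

1 September 2032 is a Wednesday, so the first Friday is September 3 and the third is September 17.
1 March 2033 is a Tuesday, so the first Saturday is March 5 and the fourth is March 26.
31 March 2033 does not fall between 17 September 2032 and 26 March 2033, so daylight saving is not in effect and Ardax Canton is at UTC−04:30.
11:45 Ardax Canton + 4h30m = 16:15 UTC.
1 March 2033 is a Tuesday, so the first Sunday is March 6 and the fourth is March 27.
1 October 2033 is a Saturday, so the first Sunday is October 2.
At the standard offset (UTC−08:00), 16:15 UTC − 8h = 08:15 Kesove Coast standard time.
The standard-time date in Kesove Coast, 31 March 2033, falls between 27 March and 2 October, so daylight saving is in effect and Kesove Coast is at UTC−07:00.
16:15 UTC − 7h = 09:15 Kesove Coast.

09:15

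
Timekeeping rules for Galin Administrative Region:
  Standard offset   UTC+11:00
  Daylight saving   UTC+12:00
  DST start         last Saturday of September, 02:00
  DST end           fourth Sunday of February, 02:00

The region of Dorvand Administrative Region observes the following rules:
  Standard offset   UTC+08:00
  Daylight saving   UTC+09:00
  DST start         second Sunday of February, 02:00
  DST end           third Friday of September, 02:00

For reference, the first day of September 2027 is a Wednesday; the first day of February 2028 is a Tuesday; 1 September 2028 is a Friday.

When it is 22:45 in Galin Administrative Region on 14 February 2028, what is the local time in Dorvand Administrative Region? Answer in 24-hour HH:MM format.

19:45

1 September 2027 is a Wednesday, so Saturdays fall on 4, 11, 18, 25; the last is September 25.
1 February 2028 is a Tuesday, so the first Sunday is February 6 and the fourth is February 27.
14 February 2028 falls between 25 September 2027 and 27 February 2028, so daylight saving is in effect and Galin Administrative Region is at UTC+12:00.
22:45 Galin Administrative Region − 12h = 10:45 UTC.
1 February 2028 is a Tuesday, so the first Sunday is February 6 and the second is February 13.
1 September 2028 is a Friday, so the first Friday is September 1 and the third is September 15.
At the standard offset (UTC+08:00), 10:45 UTC + 8h = 18:45 Dorvand Administrative Region standard time.
Daylight saving runs 13 February – 15 September; the standard-time date in Dorvand Administrative Region, 14 February 2028, is inside that window, so Dorvand Administrative Region is at UTC+09:00.
10:45 UTC + 9h = 19:45 Dorvand Administrative Region.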